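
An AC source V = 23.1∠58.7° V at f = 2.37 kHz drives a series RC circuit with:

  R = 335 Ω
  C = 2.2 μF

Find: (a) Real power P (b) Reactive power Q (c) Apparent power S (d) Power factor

Step 1 — Angular frequency: ω = 2π·f = 2π·2370 = 1.489e+04 rad/s.
Step 2 — Component impedances:
  R: Z = R = 335 Ω
  C: Z = 1/(jωC) = -j/(ω·C) = 0 - j30.52 Ω
Step 3 — Series combination: Z_total = R + C = 335 - j30.52 Ω = 336.4∠-5.2° Ω.
Step 4 — Source phasor: V = 23.1∠58.7° V = 12 + j19.74 V.
Step 5 — Current: I = V / Z = 0.0302 + j0.06167 A = 0.06867∠63.9° A.
Step 6 — Complex power: S = V·I* = 1.58 - j0.1439 VA.
Step 7 — Real power: P = Re(S) = 1.58 W.
Step 8 — Reactive power: Q = Im(S) = -0.1439 VAR.
Step 9 — Apparent power: |S| = 1.586 VA.
Step 10 — Power factor: PF = P/|S| = 0.9959 (leading).

(a) P = 1.58 W  (b) Q = -0.1439 VAR  (c) S = 1.586 VA  (d) PF = 0.9959 (leading)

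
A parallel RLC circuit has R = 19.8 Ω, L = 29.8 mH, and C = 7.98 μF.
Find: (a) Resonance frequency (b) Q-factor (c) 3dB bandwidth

Step 1 — Resonance: ω₀ = 1/√(LC) = 1/√(0.0298·7.98e-06) = 2051 rad/s.
Step 2 — f₀ = ω₀/(2π) = 326.4 Hz.
Step 3 — Parallel Q: Q = R/(ω₀L) = 19.8/(2051·0.0298) = 0.324.
Step 4 — Bandwidth: Δω = ω₀/Q = 6329 rad/s; BW = Δω/(2π) = 1007 Hz.

(a) f₀ = 326.4 Hz  (b) Q = 0.324  (c) BW = 1007 Hz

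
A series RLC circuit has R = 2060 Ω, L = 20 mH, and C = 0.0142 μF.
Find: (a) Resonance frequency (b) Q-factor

Step 1 — Resonance condition Im(Z)=0 gives ω₀ = 1/√(LC).
Step 2 — ω₀ = 1/√(0.02·1.42e-08) = 5.934e+04 rad/s.
Step 3 — f₀ = ω₀/(2π) = 9444 Hz.
Step 4 — Series Q: Q = ω₀L/R = 5.934e+04·0.02/2060 = 0.5761.

(a) f₀ = 9444 Hz  (b) Q = 0.5761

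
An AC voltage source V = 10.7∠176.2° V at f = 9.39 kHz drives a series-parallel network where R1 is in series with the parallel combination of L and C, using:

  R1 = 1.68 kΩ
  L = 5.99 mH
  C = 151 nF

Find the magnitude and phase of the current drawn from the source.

Step 1 — Angular frequency: ω = 2π·f = 2π·9390 = 5.9e+04 rad/s.
Step 2 — Component impedances:
  R1: Z = R = 1680 Ω
  L: Z = jωL = j·5.9e+04·0.00599 = 0 + j353.4 Ω
  C: Z = 1/(jωC) = -j/(ω·C) = 0 - j112.2 Ω
Step 3 — Parallel branch: L || C = 1/(1/L + 1/C) = 0 - j164.5 Ω.
Step 4 — Series with R1: Z_total = R1 + (L || C) = 1680 - j164.5 Ω = 1688∠-5.6° Ω.
Step 5 — Source phasor: V = 10.7∠176.2° V = -10.68 + j0.7091 V.
Step 6 — Ohm's law: I = V / Z_total = (-10.68 + j0.7091) / (1680 - j164.5) = -0.006336 - j0.0001982 A.
Step 7 — Convert to polar: |I| = 0.006339 A, ∠I = -178.2°.

I = 0.006339∠-178.2° A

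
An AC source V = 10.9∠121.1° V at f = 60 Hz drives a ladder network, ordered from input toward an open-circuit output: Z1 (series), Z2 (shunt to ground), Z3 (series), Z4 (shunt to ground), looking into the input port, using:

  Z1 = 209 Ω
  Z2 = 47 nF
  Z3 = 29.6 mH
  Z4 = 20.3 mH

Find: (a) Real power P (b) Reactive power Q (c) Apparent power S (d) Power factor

Step 1 — Angular frequency: ω = 2π·f = 2π·60 = 377 rad/s.
Step 2 — Component impedances:
  Z1: Z = R = 209 Ω
  Z2: Z = 1/(jωC) = -j/(ω·C) = 0 - j5.644e+04 Ω
  Z3: Z = jωL = j·377·0.0296 = 0 + j11.16 Ω
  Z4: Z = jωL = j·377·0.0203 = 0 + j7.653 Ω
Step 3 — Ladder network (open output): work backward from the far end, alternating series and parallel combinations. Z_in = 209 + j18.82 Ω = 209.8∠5.1° Ω.
Step 4 — Source phasor: V = 10.9∠121.1° V = -5.63 + j9.333 V.
Step 5 — Current: I = V / Z = -0.02273 + j0.0467 A = 0.05194∠116.0° A.
Step 6 — Complex power: S = V·I* = 0.5639 + j0.05077 VA.
Step 7 — Real power: P = Re(S) = 0.5639 W.
Step 8 — Reactive power: Q = Im(S) = 0.05077 VAR.
Step 9 — Apparent power: |S| = 0.5662 VA.
Step 10 — Power factor: PF = P/|S| = 0.996 (lagging).

(a) P = 0.5639 W  (b) Q = 0.05077 VAR  (c) S = 0.5662 VA  (d) PF = 0.996 (lagging)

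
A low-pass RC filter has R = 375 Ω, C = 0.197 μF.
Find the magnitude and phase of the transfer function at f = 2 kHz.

Step 1 — Angular frequency: ω = 2π·2000 = 1.257e+04 rad/s.
Step 2 — Transfer function: H(jω) = 1/(1 + jωRC).
Step 3 — Denominator: 1 + jωRC = 1 + j·1.257e+04·375·1.97e-07 = 1 + j0.9283.
Step 4 — H = 0.5371 - j0.4986.
Step 5 — Magnitude: |H| = 0.7329 (-2.7 dB); phase: φ = -42.9°.

|H| = 0.7329 (-2.7 dB), φ = -42.9°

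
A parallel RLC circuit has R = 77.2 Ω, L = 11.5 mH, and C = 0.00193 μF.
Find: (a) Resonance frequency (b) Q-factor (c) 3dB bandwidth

Step 1 — Resonance: ω₀ = 1/√(LC) = 1/√(0.0115·1.93e-09) = 2.123e+05 rad/s.
Step 2 — f₀ = ω₀/(2π) = 3.378e+04 Hz.
Step 3 — Parallel Q: Q = R/(ω₀L) = 77.2/(2.123e+05·0.0115) = 0.03163.
Step 4 — Bandwidth: Δω = ω₀/Q = 6.712e+06 rad/s; BW = Δω/(2π) = 1.068e+06 Hz.

(a) f₀ = 3.378e+04 Hz  (b) Q = 0.03163  (c) BW = 1.068e+06 Hz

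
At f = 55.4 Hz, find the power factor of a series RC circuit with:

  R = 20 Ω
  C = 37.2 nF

Step 1 — Angular frequency: ω = 2π·f = 2π·55.4 = 348.1 rad/s.
Step 2 — Component impedances:
  R: Z = R = 20 Ω
  C: Z = 1/(jωC) = -j/(ω·C) = 0 - j7.723e+04 Ω
Step 3 — Series combination: Z_total = R + C = 20 - j7.723e+04 Ω = 7.723e+04∠-90.0° Ω.
Step 4 — Power factor: PF = cos(φ) = Re(Z)/|Z| = 20/7.723e+04 = 0.000259.
Step 5 — Type: Im(Z) = -7.723e+04 ⇒ leading (phase φ = -90.0°).

PF = 0.000259 (leading, φ = -90.0°)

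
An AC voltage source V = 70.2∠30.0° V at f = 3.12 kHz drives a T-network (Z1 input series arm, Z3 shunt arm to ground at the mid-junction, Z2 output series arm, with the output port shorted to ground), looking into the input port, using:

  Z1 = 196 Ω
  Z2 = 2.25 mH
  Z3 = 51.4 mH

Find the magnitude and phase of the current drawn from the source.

Step 1 — Angular frequency: ω = 2π·f = 2π·3120 = 1.96e+04 rad/s.
Step 2 — Component impedances:
  Z1: Z = R = 196 Ω
  Z2: Z = jωL = j·1.96e+04·0.00225 = 0 + j44.11 Ω
  Z3: Z = jωL = j·1.96e+04·0.0514 = 0 + j1008 Ω
Step 3 — With the output port shorted to ground, the output series arm Z2 runs from the junction to ground; the shunt arm Z3 also runs from the junction to ground. They appear in parallel: Z3 || Z2 = 0 + j42.26 Ω.
Step 4 — Series with input arm Z1: Z_in = Z1 + (Z3 || Z2) = 196 + j42.26 Ω = 200.5∠12.2° Ω.
Step 5 — Source phasor: V = 70.2∠30.0° V = 60.79 + j35.1 V.
Step 6 — Ohm's law: I = V / Z_total = (60.79 + j35.1) / (196 + j42.26) = 0.3333 + j0.1072 A.
Step 7 — Convert to polar: |I| = 0.3501 A, ∠I = 17.8°.

I = 0.3501∠17.8° A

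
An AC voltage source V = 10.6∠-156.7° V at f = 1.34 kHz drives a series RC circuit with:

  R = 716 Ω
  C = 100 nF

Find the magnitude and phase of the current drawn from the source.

Step 1 — Angular frequency: ω = 2π·f = 2π·1340 = 8419 rad/s.
Step 2 — Component impedances:
  R: Z = R = 716 Ω
  C: Z = 1/(jωC) = -j/(ω·C) = 0 - j1188 Ω
Step 3 — Series combination: Z_total = R + C = 716 - j1188 Ω = 1387∠-58.9° Ω.
Step 4 — Source phasor: V = 10.6∠-156.7° V = -9.736 - j4.193 V.
Step 5 — Ohm's law: I = V / Z_total = (-9.736 - j4.193) / (716 - j1188) = -0.001035 - j0.007573 A.
Step 6 — Convert to polar: |I| = 0.007643 A, ∠I = -97.8°.

I = 0.007643∠-97.8° A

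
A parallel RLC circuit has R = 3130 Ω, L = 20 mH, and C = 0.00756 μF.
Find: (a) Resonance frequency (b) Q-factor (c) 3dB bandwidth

Step 1 — Resonance: ω₀ = 1/√(LC) = 1/√(0.02·7.56e-09) = 8.133e+04 rad/s.
Step 2 — f₀ = ω₀/(2π) = 1.294e+04 Hz.
Step 3 — Parallel Q: Q = R/(ω₀L) = 3130/(8.133e+04·0.02) = 1.924.
Step 4 — Bandwidth: Δω = ω₀/Q = 4.226e+04 rad/s; BW = Δω/(2π) = 6726 Hz.

(a) f₀ = 1.294e+04 Hz  (b) Q = 1.924  (c) BW = 6726 Hz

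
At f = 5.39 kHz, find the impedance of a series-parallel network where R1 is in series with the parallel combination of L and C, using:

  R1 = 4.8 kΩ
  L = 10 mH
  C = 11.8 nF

Step 1 — Angular frequency: ω = 2π·f = 2π·5390 = 3.387e+04 rad/s.
Step 2 — Component impedances:
  R1: Z = R = 4800 Ω
  L: Z = jωL = j·3.387e+04·0.01 = 0 + j338.7 Ω
  C: Z = 1/(jωC) = -j/(ω·C) = 0 - j2502 Ω
Step 3 — Parallel branch: L || C = 1/(1/L + 1/C) = 0 + j391.7 Ω.
Step 4 — Series with R1: Z_total = R1 + (L || C) = 4800 + j391.7 Ω = 4816∠4.7° Ω.

Z = 4800 + j391.7 Ω = 4816∠4.7° Ω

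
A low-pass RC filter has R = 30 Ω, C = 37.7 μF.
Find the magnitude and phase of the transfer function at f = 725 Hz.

Step 1 — Angular frequency: ω = 2π·725 = 4555 rad/s.
Step 2 — Transfer function: H(jω) = 1/(1 + jωRC).
Step 3 — Denominator: 1 + jωRC = 1 + j·4555·30·3.77e-05 = 1 + j5.152.
Step 4 — H = 0.03631 - j0.1871.
Step 5 — Magnitude: |H| = 0.1905 (-14.4 dB); phase: φ = -79.0°.

|H| = 0.1905 (-14.4 dB), φ = -79.0°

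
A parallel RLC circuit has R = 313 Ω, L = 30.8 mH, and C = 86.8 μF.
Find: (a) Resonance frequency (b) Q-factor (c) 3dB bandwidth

Step 1 — Resonance: ω₀ = 1/√(LC) = 1/√(0.0308·8.68e-05) = 611.6 rad/s.
Step 2 — f₀ = ω₀/(2π) = 97.34 Hz.
Step 3 — Parallel Q: Q = R/(ω₀L) = 313/(611.6·0.0308) = 16.62.
Step 4 — Bandwidth: Δω = ω₀/Q = 36.81 rad/s; BW = Δω/(2π) = 5.858 Hz.

(a) f₀ = 97.34 Hz  (b) Q = 16.62  (c) BW = 5.858 Hz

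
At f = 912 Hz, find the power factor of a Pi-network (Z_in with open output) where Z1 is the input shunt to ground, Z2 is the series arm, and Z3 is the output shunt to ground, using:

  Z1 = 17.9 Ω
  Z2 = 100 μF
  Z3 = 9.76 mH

Step 1 — Angular frequency: ω = 2π·f = 2π·912 = 5730 rad/s.
Step 2 — Component impedances:
  Z1: Z = R = 17.9 Ω
  Z2: Z = 1/(jωC) = -j/(ω·C) = 0 - j1.745 Ω
  Z3: Z = jωL = j·5730·0.00976 = 0 + j55.93 Ω
Step 3 — With open output, the series arm Z2 and the output shunt Z3 appear in series to ground: Z2 + Z3 = 0 + j54.18 Ω.
Step 4 — Parallel with input shunt Z1: Z_in = Z1 || (Z2 + Z3) = 16.14 + j5.332 Ω = 17∠18.3° Ω.
Step 5 — Power factor: PF = cos(φ) = Re(Z)/|Z| = 16.1386/16.9965 = 0.9495.
Step 6 — Type: Im(Z) = 5.332 ⇒ lagging (phase φ = 18.3°).

PF = 0.9495 (lagging, φ = 18.3°)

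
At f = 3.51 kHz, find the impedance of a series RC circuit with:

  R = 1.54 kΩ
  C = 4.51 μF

Step 1 — Angular frequency: ω = 2π·f = 2π·3510 = 2.205e+04 rad/s.
Step 2 — Component impedances:
  R: Z = R = 1540 Ω
  C: Z = 1/(jωC) = -j/(ω·C) = 0 - j10.05 Ω
Step 3 — Series combination: Z_total = R + C = 1540 - j10.05 Ω = 1540∠-0.4° Ω.

Z = 1540 - j10.05 Ω = 1540∠-0.4° Ω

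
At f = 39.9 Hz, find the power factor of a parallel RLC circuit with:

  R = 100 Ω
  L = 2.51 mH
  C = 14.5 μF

Step 1 — Angular frequency: ω = 2π·f = 2π·39.9 = 250.7 rad/s.
Step 2 — Component impedances:
  R: Z = R = 100 Ω
  L: Z = jωL = j·250.7·0.00251 = 0 + j0.6293 Ω
  C: Z = 1/(jωC) = -j/(ω·C) = 0 - j275.1 Ω
Step 3 — Parallel combination: 1/Z_total = 1/R + 1/L + 1/C; Z_total = 0.003978 + j0.6307 Ω = 0.6307∠89.6° Ω.
Step 4 — Power factor: PF = cos(φ) = Re(Z)/|Z| = 0.003978/0.6307 = 0.006307.
Step 5 — Type: Im(Z) = 0.6307 ⇒ lagging (phase φ = 89.6°).

PF = 0.006307 (lagging, φ = 89.6°)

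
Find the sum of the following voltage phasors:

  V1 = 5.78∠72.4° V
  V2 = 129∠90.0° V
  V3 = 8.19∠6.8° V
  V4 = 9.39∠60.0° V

Step 1 — Convert each phasor to rectangular form:
  V1 = 5.78·(cos(72.4°) + j·sin(72.4°)) = 1.748 + j5.509 V
  V2 = 129·(cos(90.0°) + j·sin(90.0°)) = 0 + j129 V
  V3 = 8.19·(cos(6.8°) + j·sin(6.8°)) = 8.132 + j0.9697 V
  V4 = 9.39·(cos(60.0°) + j·sin(60.0°)) = 4.695 + j8.132 V
Step 2 — Sum components: V_total = 14.58 + j143.6 V.
Step 3 — Convert to polar: |V_total| = 144.3 V, ∠V_total = 84.2°.

V_total = 144.3∠84.2° V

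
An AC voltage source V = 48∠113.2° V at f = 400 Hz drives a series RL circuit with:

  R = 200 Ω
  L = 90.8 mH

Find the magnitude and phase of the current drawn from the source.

Step 1 — Angular frequency: ω = 2π·f = 2π·400 = 2513 rad/s.
Step 2 — Component impedances:
  R: Z = R = 200 Ω
  L: Z = jωL = j·2513·0.0908 = 0 + j228.2 Ω
Step 3 — Series combination: Z_total = R + L = 200 + j228.2 Ω = 303.4∠48.8° Ω.
Step 4 — Source phasor: V = 48∠113.2° V = -18.91 + j44.12 V.
Step 5 — Ohm's law: I = V / Z_total = (-18.91 + j44.12) / (200 + j228.2) = 0.06827 + j0.1427 A.
Step 6 — Convert to polar: |I| = 0.1582 A, ∠I = 64.4°.

I = 0.1582∠64.4° A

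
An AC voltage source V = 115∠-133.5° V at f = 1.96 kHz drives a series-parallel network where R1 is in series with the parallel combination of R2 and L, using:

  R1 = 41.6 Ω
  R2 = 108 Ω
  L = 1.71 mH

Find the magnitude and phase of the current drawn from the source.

Step 1 — Angular frequency: ω = 2π·f = 2π·1960 = 1.232e+04 rad/s.
Step 2 — Component impedances:
  R1: Z = R = 41.6 Ω
  R2: Z = R = 108 Ω
  L: Z = jωL = j·1.232e+04·0.00171 = 0 + j21.06 Ω
Step 3 — Parallel branch: R2 || L = 1/(1/R2 + 1/L) = 3.956 + j20.29 Ω.
Step 4 — Series with R1: Z_total = R1 + (R2 || L) = 45.56 + j20.29 Ω = 49.87∠24.0° Ω.
Step 5 — Source phasor: V = 115∠-133.5° V = -79.16 - j83.42 V.
Step 6 — Ohm's law: I = V / Z_total = (-79.16 - j83.42) / (45.56 + j20.29) = -2.131 - j0.8823 A.
Step 7 — Convert to polar: |I| = 2.306 A, ∠I = -157.5°.

I = 2.306∠-157.5° A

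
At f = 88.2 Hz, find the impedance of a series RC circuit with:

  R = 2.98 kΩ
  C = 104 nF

Step 1 — Angular frequency: ω = 2π·f = 2π·88.2 = 554.2 rad/s.
Step 2 — Component impedances:
  R: Z = R = 2980 Ω
  C: Z = 1/(jωC) = -j/(ω·C) = 0 - j1.735e+04 Ω
Step 3 — Series combination: Z_total = R + C = 2980 - j1.735e+04 Ω = 1.76e+04∠-80.3° Ω.

Z = 2980 - j1.735e+04 Ω = 1.76e+04∠-80.3° Ω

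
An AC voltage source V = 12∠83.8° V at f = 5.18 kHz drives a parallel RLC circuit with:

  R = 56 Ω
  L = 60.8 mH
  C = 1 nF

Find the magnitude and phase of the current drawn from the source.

Step 1 — Angular frequency: ω = 2π·f = 2π·5180 = 3.255e+04 rad/s.
Step 2 — Component impedances:
  R: Z = R = 56 Ω
  L: Z = jωL = j·3.255e+04·0.0608 = 0 + j1979 Ω
  C: Z = 1/(jωC) = -j/(ω·C) = 0 - j3.072e+04 Ω
Step 3 — Parallel combination: 1/Z_total = 1/R + 1/L + 1/C; Z_total = 55.96 + j1.482 Ω = 55.98∠1.5° Ω.
Step 4 — Source phasor: V = 12∠83.8° V = 1.296 + j11.93 V.
Step 5 — Ohm's law: I = V / Z_total = (1.296 + j11.93) / (55.96 + j1.482) = 0.02878 + j0.2124 A.
Step 6 — Convert to polar: |I| = 0.2144 A, ∠I = 82.3°.

I = 0.2144∠82.3° A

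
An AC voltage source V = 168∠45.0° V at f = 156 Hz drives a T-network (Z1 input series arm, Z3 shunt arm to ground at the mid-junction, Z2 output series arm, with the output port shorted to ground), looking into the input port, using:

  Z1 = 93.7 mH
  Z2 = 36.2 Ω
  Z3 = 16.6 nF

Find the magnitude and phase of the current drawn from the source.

Step 1 — Angular frequency: ω = 2π·f = 2π·156 = 980.2 rad/s.
Step 2 — Component impedances:
  Z1: Z = jωL = j·980.2·0.0937 = 0 + j91.84 Ω
  Z2: Z = R = 36.2 Ω
  Z3: Z = 1/(jωC) = -j/(ω·C) = 0 - j6.146e+04 Ω
Step 3 — With the output port shorted to ground, the output series arm Z2 runs from the junction to ground; the shunt arm Z3 also runs from the junction to ground. They appear in parallel: Z3 || Z2 = 36.2 - j0.02132 Ω.
Step 4 — Series with input arm Z1: Z_in = Z1 + (Z3 || Z2) = 36.2 + j91.82 Ω = 98.7∠68.5° Ω.
Step 5 — Source phasor: V = 168∠45.0° V = 118.8 + j118.8 V.
Step 6 — Ohm's law: I = V / Z_total = (118.8 + j118.8) / (36.2 + j91.82) = 1.561 - j0.6783 A.
Step 7 — Convert to polar: |I| = 1.702 A, ∠I = -23.5°.

I = 1.702∠-23.5° A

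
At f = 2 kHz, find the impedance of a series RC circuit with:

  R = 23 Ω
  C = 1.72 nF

Step 1 — Angular frequency: ω = 2π·f = 2π·2000 = 1.257e+04 rad/s.
Step 2 — Component impedances:
  R: Z = R = 23 Ω
  C: Z = 1/(jωC) = -j/(ω·C) = 0 - j4.627e+04 Ω
Step 3 — Series combination: Z_total = R + C = 23 - j4.627e+04 Ω = 4.627e+04∠-90.0° Ω.

Z = 23 - j4.627e+04 Ω = 4.627e+04∠-90.0° Ω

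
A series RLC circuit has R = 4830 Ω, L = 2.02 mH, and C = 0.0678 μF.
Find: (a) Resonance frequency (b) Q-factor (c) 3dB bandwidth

Step 1 — Resonance condition Im(Z)=0 gives ω₀ = 1/√(LC).
Step 2 — ω₀ = 1/√(0.00202·6.78e-08) = 8.545e+04 rad/s.
Step 3 — f₀ = ω₀/(2π) = 1.36e+04 Hz.
Step 4 — Series Q: Q = ω₀L/R = 8.545e+04·0.00202/4830 = 0.03574.
Step 5 — 3dB bandwidth: Δω = ω₀/Q = 2.391e+06 rad/s; BW = Δω/(2π) = 3.806e+05 Hz.

(a) f₀ = 1.36e+04 Hz  (b) Q = 0.03574  (c) BW = 3.806e+05 Hz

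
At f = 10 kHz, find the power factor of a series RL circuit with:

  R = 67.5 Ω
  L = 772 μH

Step 1 — Angular frequency: ω = 2π·f = 2π·1e+04 = 6.283e+04 rad/s.
Step 2 — Component impedances:
  R: Z = R = 67.5 Ω
  L: Z = jωL = j·6.283e+04·0.000772 = 0 + j48.51 Ω
Step 3 — Series combination: Z_total = R + L = 67.5 + j48.51 Ω = 83.12∠35.7° Ω.
Step 4 — Power factor: PF = cos(φ) = Re(Z)/|Z| = 67.5/83.12 = 0.8121.
Step 5 — Type: Im(Z) = 48.51 ⇒ lagging (phase φ = 35.7°).

PF = 0.8121 (lagging, φ = 35.7°)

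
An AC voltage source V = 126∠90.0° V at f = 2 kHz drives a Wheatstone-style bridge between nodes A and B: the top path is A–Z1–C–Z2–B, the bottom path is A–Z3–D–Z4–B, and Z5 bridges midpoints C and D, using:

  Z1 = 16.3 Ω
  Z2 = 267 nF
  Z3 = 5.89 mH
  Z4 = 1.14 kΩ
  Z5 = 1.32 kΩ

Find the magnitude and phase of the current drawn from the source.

Step 1 — Angular frequency: ω = 2π·f = 2π·2000 = 1.257e+04 rad/s.
Step 2 — Component impedances:
  Z1: Z = R = 16.3 Ω
  Z2: Z = 1/(jωC) = -j/(ω·C) = 0 - j298 Ω
  Z3: Z = jωL = j·1.257e+04·0.00589 = 0 + j74.02 Ω
  Z4: Z = R = 1140 Ω
  Z5: Z = R = 1320 Ω
Step 3 — Bridge requires nodal analysis (the Z5 bridge couples midpoints C and D, so the two paths cannot be reduced to a simple series/parallel combination). Setting node B to ground and injecting 1 A at node A, the 3-node admittance system at A, C, D solves to V_A = Z_AB = 88.55 - j275.6 Ω = 289.5∠-72.2° Ω.
Step 4 — Source phasor: V = 126∠90.0° V = 0 + j126 V.
Step 5 — Ohm's law: I = V / Z_total = (0 + j126) / (88.55 - j275.6) = -0.4144 + j0.1331 A.
Step 6 — Convert to polar: |I| = 0.4352 A, ∠I = 162.2°.

I = 0.4352∠162.2° A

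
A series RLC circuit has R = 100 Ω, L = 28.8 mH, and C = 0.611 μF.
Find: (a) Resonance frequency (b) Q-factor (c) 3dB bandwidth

Step 1 — Resonance: ω₀ = 1/√(LC) = 1/√(0.0288·6.11e-07) = 7538 rad/s.
Step 2 — f₀ = ω₀/(2π) = 1200 Hz.
Step 3 — Series Q: Q = ω₀L/R = 7538·0.0288/100 = 2.171.
Step 4 — Bandwidth: Δω = ω₀/Q = 3472 rad/s; BW = Δω/(2π) = 552.6 Hz.

(a) f₀ = 1200 Hz  (b) Q = 2.171  (c) BW = 552.6 Hz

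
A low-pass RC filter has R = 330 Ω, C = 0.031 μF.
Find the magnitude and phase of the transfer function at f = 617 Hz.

Step 1 — Angular frequency: ω = 2π·617 = 3877 rad/s.
Step 2 — Transfer function: H(jω) = 1/(1 + jωRC).
Step 3 — Denominator: 1 + jωRC = 1 + j·3877·330·3.1e-08 = 1 + j0.03966.
Step 4 — H = 0.9984 - j0.0396.
Step 5 — Magnitude: |H| = 0.9992 (-0.0 dB); phase: φ = -2.3°.

|H| = 0.9992 (-0.0 dB), φ = -2.3°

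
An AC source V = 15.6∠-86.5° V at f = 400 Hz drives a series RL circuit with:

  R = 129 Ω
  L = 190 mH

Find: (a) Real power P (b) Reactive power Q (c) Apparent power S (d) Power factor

Step 1 — Angular frequency: ω = 2π·f = 2π·400 = 2513 rad/s.
Step 2 — Component impedances:
  R: Z = R = 129 Ω
  L: Z = jωL = j·2513·0.19 = 0 + j477.5 Ω
Step 3 — Series combination: Z_total = R + L = 129 + j477.5 Ω = 494.6∠74.9° Ω.
Step 4 — Source phasor: V = 15.6∠-86.5° V = 0.9524 - j15.57 V.
Step 5 — Current: I = V / Z = -0.02989 - j0.01007 A = 0.03154∠-161.4° A.
Step 6 — Complex power: S = V·I* = 0.1283 + j0.475 VA.
Step 7 — Real power: P = Re(S) = 0.1283 W.
Step 8 — Reactive power: Q = Im(S) = 0.475 VAR.
Step 9 — Apparent power: |S| = 0.492 VA.
Step 10 — Power factor: PF = P/|S| = 0.2608 (lagging).

(a) P = 0.1283 W  (b) Q = 0.475 VAR  (c) S = 0.492 VA  (d) PF = 0.2608 (lagging)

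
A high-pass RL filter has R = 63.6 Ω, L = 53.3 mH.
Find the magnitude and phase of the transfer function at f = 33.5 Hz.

Step 1 — Angular frequency: ω = 2π·33.5 = 210.5 rad/s.
Step 2 — Transfer function: H(jω) = jωL/(R + jωL).
Step 3 — Numerator jωL = j·11.22; denominator R + jωL = 63.6 + j11.22.
Step 4 — H = 0.03018 + j0.1711.
Step 5 — Magnitude: |H| = 0.1737 (-15.2 dB); phase: φ = 80.0°.

|H| = 0.1737 (-15.2 dB), φ = 80.0°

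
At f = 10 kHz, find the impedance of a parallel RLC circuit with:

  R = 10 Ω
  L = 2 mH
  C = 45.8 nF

Step 1 — Angular frequency: ω = 2π·f = 2π·1e+04 = 6.283e+04 rad/s.
Step 2 — Component impedances:
  R: Z = R = 10 Ω
  L: Z = jωL = j·6.283e+04·0.002 = 0 + j125.7 Ω
  C: Z = 1/(jωC) = -j/(ω·C) = 0 - j347.5 Ω
Step 3 — Parallel combination: 1/Z_total = 1/R + 1/L + 1/C; Z_total = 9.974 + j0.5067 Ω = 9.987∠2.9° Ω.

Z = 9.974 + j0.5067 Ω = 9.987∠2.9° Ω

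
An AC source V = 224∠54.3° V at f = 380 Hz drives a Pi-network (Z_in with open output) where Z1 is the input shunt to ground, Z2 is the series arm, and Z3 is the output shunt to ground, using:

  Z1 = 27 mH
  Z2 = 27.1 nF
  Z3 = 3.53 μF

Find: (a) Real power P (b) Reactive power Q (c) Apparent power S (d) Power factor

Step 1 — Angular frequency: ω = 2π·f = 2π·380 = 2388 rad/s.
Step 2 — Component impedances:
  Z1: Z = jωL = j·2388·0.027 = 0 + j64.47 Ω
  Z2: Z = 1/(jωC) = -j/(ω·C) = 0 - j1.545e+04 Ω
  Z3: Z = 1/(jωC) = -j/(ω·C) = 0 - j118.6 Ω
Step 3 — With open output, the series arm Z2 and the output shunt Z3 appear in series to ground: Z2 + Z3 = 0 - j1.557e+04 Ω.
Step 4 — Parallel with input shunt Z1: Z_in = Z1 || (Z2 + Z3) = 0 + j64.73 Ω = 64.73∠90.0° Ω.
Step 5 — Source phasor: V = 224∠54.3° V = 130.7 + j181.9 V.
Step 6 — Current: I = V / Z = 2.81 - j2.019 A = 3.46∠-35.7° A.
Step 7 — Complex power: S = V·I* = 0 + j775.1 VA.
Step 8 — Real power: P = Re(S) = 0 W.
Step 9 — Reactive power: Q = Im(S) = 775.1 VAR.
Step 10 — Apparent power: |S| = 775.1 VA.
Step 11 — Power factor: PF = P/|S| = 0 (lagging).

(a) P = 0 W  (b) Q = 775.1 VAR  (c) S = 775.1 VA  (d) PF = 0 (lagging)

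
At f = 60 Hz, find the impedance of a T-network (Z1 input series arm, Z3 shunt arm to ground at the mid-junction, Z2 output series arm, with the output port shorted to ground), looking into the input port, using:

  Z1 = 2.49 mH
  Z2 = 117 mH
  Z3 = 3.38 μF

Step 1 — Angular frequency: ω = 2π·f = 2π·60 = 377 rad/s.
Step 2 — Component impedances:
  Z1: Z = jωL = j·377·0.00249 = 0 + j0.9387 Ω
  Z2: Z = jωL = j·377·0.117 = 0 + j44.11 Ω
  Z3: Z = 1/(jωC) = -j/(ω·C) = 0 - j784.8 Ω
Step 3 — With the output port shorted to ground, the output series arm Z2 runs from the junction to ground; the shunt arm Z3 also runs from the junction to ground. They appear in parallel: Z3 || Z2 = 0 + j46.73 Ω.
Step 4 — Series with input arm Z1: Z_in = Z1 + (Z3 || Z2) = 0 + j47.67 Ω = 47.67∠90.0° Ω.

Z = 0 + j47.67 Ω = 47.67∠90.0° Ω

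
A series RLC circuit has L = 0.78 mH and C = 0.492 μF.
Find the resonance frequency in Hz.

Step 1 — Resonance condition Im(Z)=0 gives ω₀ = 1/√(LC).
Step 2 — ω₀ = 1/√(0.00078·4.92e-07) = 5.105e+04 rad/s.
Step 3 — f₀ = ω₀/(2π) = 8124 Hz.

f₀ = 8124 Hz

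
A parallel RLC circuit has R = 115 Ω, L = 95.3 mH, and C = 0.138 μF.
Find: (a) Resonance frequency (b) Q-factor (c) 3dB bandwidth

Step 1 — Resonance: ω₀ = 1/√(LC) = 1/√(0.0953·1.38e-07) = 8720 rad/s.
Step 2 — f₀ = ω₀/(2π) = 1388 Hz.
Step 3 — Parallel Q: Q = R/(ω₀L) = 115/(8720·0.0953) = 0.1384.
Step 4 — Bandwidth: Δω = ω₀/Q = 6.301e+04 rad/s; BW = Δω/(2π) = 1.003e+04 Hz.

(a) f₀ = 1388 Hz  (b) Q = 0.1384  (c) BW = 1.003e+04 Hz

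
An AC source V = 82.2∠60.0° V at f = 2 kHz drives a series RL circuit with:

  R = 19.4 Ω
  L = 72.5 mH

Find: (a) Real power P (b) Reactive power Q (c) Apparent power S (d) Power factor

Step 1 — Angular frequency: ω = 2π·f = 2π·2000 = 1.257e+04 rad/s.
Step 2 — Component impedances:
  R: Z = R = 19.4 Ω
  L: Z = jωL = j·1.257e+04·0.0725 = 0 + j911.1 Ω
Step 3 — Series combination: Z_total = R + L = 19.4 + j911.1 Ω = 911.3∠88.8° Ω.
Step 4 — Source phasor: V = 82.2∠60.0° V = 41.1 + j71.19 V.
Step 5 — Current: I = V / Z = 0.07906 - j0.04343 A = 0.0902∠-28.8° A.
Step 6 — Complex power: S = V·I* = 0.1579 + j7.413 VA.
Step 7 — Real power: P = Re(S) = 0.1579 W.
Step 8 — Reactive power: Q = Im(S) = 7.413 VAR.
Step 9 — Apparent power: |S| = 7.415 VA.
Step 10 — Power factor: PF = P/|S| = 0.02129 (lagging).

(a) P = 0.1579 W  (b) Q = 7.413 VAR  (c) S = 7.415 VA  (d) PF = 0.02129 (lagging)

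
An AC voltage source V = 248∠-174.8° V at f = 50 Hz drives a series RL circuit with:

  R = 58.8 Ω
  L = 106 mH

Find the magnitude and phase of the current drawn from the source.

Step 1 — Angular frequency: ω = 2π·f = 2π·50 = 314.2 rad/s.
Step 2 — Component impedances:
  R: Z = R = 58.8 Ω
  L: Z = jωL = j·314.2·0.106 = 0 + j33.3 Ω
Step 3 — Series combination: Z_total = R + L = 58.8 + j33.3 Ω = 67.58∠29.5° Ω.
Step 4 — Source phasor: V = 248∠-174.8° V = -247 - j22.48 V.
Step 5 — Ohm's law: I = V / Z_total = (-247 - j22.48) / (58.8 + j33.3) = -3.344 + j1.512 A.
Step 6 — Convert to polar: |I| = 3.67 A, ∠I = 155.7°.

I = 3.67∠155.7° A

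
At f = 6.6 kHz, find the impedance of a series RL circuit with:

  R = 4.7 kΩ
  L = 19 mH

Step 1 — Angular frequency: ω = 2π·f = 2π·6600 = 4.147e+04 rad/s.
Step 2 — Component impedances:
  R: Z = R = 4700 Ω
  L: Z = jωL = j·4.147e+04·0.019 = 0 + j787.9 Ω
Step 3 — Series combination: Z_total = R + L = 4700 + j787.9 Ω = 4766∠9.5° Ω.

Z = 4700 + j787.9 Ω = 4766∠9.5° Ω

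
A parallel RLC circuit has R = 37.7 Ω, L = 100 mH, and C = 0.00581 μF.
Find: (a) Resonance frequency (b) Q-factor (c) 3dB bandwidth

Step 1 — Resonance: ω₀ = 1/√(LC) = 1/√(0.1·5.81e-09) = 4.149e+04 rad/s.
Step 2 — f₀ = ω₀/(2π) = 6603 Hz.
Step 3 — Parallel Q: Q = R/(ω₀L) = 37.7/(4.149e+04·0.1) = 0.009087.
Step 4 — Bandwidth: Δω = ω₀/Q = 4.565e+06 rad/s; BW = Δω/(2π) = 7.266e+05 Hz.

(a) f₀ = 6603 Hz  (b) Q = 0.009087  (c) BW = 7.266e+05 Hz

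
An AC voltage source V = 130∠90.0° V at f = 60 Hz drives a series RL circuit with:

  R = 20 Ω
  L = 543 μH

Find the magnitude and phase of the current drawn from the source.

Step 1 — Angular frequency: ω = 2π·f = 2π·60 = 377 rad/s.
Step 2 — Component impedances:
  R: Z = R = 20 Ω
  L: Z = jωL = j·377·0.000543 = 0 + j0.2047 Ω
Step 3 — Series combination: Z_total = R + L = 20 + j0.2047 Ω = 20∠0.6° Ω.
Step 4 — Source phasor: V = 130∠90.0° V = 0 + j130 V.
Step 5 — Ohm's law: I = V / Z_total = (0 + j130) / (20 + j0.2047) = 0.06652 + j6.499 A.
Step 6 — Convert to polar: |I| = 6.5 A, ∠I = 89.4°.

I = 6.5∠89.4° A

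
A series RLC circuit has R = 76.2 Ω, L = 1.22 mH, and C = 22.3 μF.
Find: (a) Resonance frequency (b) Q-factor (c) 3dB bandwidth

Step 1 — Resonance condition Im(Z)=0 gives ω₀ = 1/√(LC).
Step 2 — ω₀ = 1/√(0.00122·2.23e-05) = 6063 rad/s.
Step 3 — f₀ = ω₀/(2π) = 964.9 Hz.
Step 4 — Series Q: Q = ω₀L/R = 6063·0.00122/76.2 = 0.09707.
Step 5 — 3dB bandwidth: Δω = ω₀/Q = 6.246e+04 rad/s; BW = Δω/(2π) = 9941 Hz.

(a) f₀ = 964.9 Hz  (b) Q = 0.09707  (c) BW = 9941 Hz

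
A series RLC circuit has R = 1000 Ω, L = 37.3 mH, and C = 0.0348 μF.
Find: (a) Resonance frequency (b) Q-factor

Step 1 — Resonance condition Im(Z)=0 gives ω₀ = 1/√(LC).
Step 2 — ω₀ = 1/√(0.0373·3.48e-08) = 2.776e+04 rad/s.
Step 3 — f₀ = ω₀/(2π) = 4417 Hz.
Step 4 — Series Q: Q = ω₀L/R = 2.776e+04·0.0373/1000 = 1.035.

(a) f₀ = 4417 Hz  (b) Q = 1.035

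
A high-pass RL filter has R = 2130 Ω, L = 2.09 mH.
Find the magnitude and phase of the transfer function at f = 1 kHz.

Step 1 — Angular frequency: ω = 2π·1000 = 6283 rad/s.
Step 2 — Transfer function: H(jω) = jωL/(R + jωL).
Step 3 — Numerator jωL = j·13.13; denominator R + jωL = 2130 + j13.13.
Step 4 — H = 3.801e-05 + j0.006165.
Step 5 — Magnitude: |H| = 0.006165 (-44.2 dB); phase: φ = 89.6°.

|H| = 0.006165 (-44.2 dB), φ = 89.6°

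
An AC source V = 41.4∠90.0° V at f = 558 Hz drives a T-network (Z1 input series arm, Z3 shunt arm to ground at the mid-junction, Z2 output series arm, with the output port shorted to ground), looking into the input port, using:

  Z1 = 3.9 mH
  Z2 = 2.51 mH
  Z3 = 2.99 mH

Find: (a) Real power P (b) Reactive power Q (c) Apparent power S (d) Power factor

Step 1 — Angular frequency: ω = 2π·f = 2π·558 = 3506 rad/s.
Step 2 — Component impedances:
  Z1: Z = jωL = j·3506·0.0039 = 0 + j13.67 Ω
  Z2: Z = jωL = j·3506·0.00251 = 0 + j8.8 Ω
  Z3: Z = jωL = j·3506·0.00299 = 0 + j10.48 Ω
Step 3 — With the output port shorted to ground, the output series arm Z2 runs from the junction to ground; the shunt arm Z3 also runs from the junction to ground. They appear in parallel: Z3 || Z2 = 0 + j4.784 Ω.
Step 4 — Series with input arm Z1: Z_in = Z1 + (Z3 || Z2) = 0 + j18.46 Ω = 18.46∠90.0° Ω.
Step 5 — Source phasor: V = 41.4∠90.0° V = 0 + j41.4 V.
Step 6 — Current: I = V / Z = 2.243 A = 2.243∠-0.0° A.
Step 7 — Complex power: S = V·I* = 0 + j92.86 VA.
Step 8 — Real power: P = Re(S) = 0 W.
Step 9 — Reactive power: Q = Im(S) = 92.86 VAR.
Step 10 — Apparent power: |S| = 92.86 VA.
Step 11 — Power factor: PF = P/|S| = 0 (lagging).

(a) P = 0 W  (b) Q = 92.86 VAR  (c) S = 92.86 VA  (d) PF = 0 (lagging)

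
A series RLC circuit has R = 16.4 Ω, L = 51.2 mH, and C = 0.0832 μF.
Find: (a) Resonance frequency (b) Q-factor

Step 1 — Resonance condition Im(Z)=0 gives ω₀ = 1/√(LC).
Step 2 — ω₀ = 1/√(0.0512·8.32e-08) = 1.532e+04 rad/s.
Step 3 — f₀ = ω₀/(2π) = 2439 Hz.
Step 4 — Series Q: Q = ω₀L/R = 1.532e+04·0.0512/16.4 = 47.83.

(a) f₀ = 2439 Hz  (b) Q = 47.83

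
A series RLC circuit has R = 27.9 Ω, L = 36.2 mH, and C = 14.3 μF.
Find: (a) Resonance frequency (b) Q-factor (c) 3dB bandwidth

Step 1 — Resonance: ω₀ = 1/√(LC) = 1/√(0.0362·1.43e-05) = 1390 rad/s.
Step 2 — f₀ = ω₀/(2π) = 221.2 Hz.
Step 3 — Series Q: Q = ω₀L/R = 1390·0.0362/27.9 = 1.803.
Step 4 — Bandwidth: Δω = ω₀/Q = 770.7 rad/s; BW = Δω/(2π) = 122.7 Hz.

(a) f₀ = 221.2 Hz  (b) Q = 1.803  (c) BW = 122.7 Hz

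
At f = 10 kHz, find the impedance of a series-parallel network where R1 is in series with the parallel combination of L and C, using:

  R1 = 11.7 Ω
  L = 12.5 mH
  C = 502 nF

Step 1 — Angular frequency: ω = 2π·f = 2π·1e+04 = 6.283e+04 rad/s.
Step 2 — Component impedances:
  R1: Z = R = 11.7 Ω
  L: Z = jωL = j·6.283e+04·0.0125 = 0 + j785.4 Ω
  C: Z = 1/(jωC) = -j/(ω·C) = 0 - j31.7 Ω
Step 3 — Parallel branch: L || C = 1/(1/L + 1/C) = 0 - j33.04 Ω.
Step 4 — Series with R1: Z_total = R1 + (L || C) = 11.7 - j33.04 Ω = 35.05∠-70.5° Ω.

Z = 11.7 - j33.04 Ω = 35.05∠-70.5° Ω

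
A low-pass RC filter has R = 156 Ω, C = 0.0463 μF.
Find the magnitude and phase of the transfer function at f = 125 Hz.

Step 1 — Angular frequency: ω = 2π·125 = 785.4 rad/s.
Step 2 — Transfer function: H(jω) = 1/(1 + jωRC).
Step 3 — Denominator: 1 + jωRC = 1 + j·785.4·156·4.63e-08 = 1 + j0.005673.
Step 4 — H = 1 - j0.005673.
Step 5 — Magnitude: |H| = 1 (-0.0 dB); phase: φ = -0.3°.

|H| = 1 (-0.0 dB), φ = -0.3°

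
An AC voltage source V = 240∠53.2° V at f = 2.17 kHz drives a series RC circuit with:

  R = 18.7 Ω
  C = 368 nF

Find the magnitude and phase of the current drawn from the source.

Step 1 — Angular frequency: ω = 2π·f = 2π·2170 = 1.363e+04 rad/s.
Step 2 — Component impedances:
  R: Z = R = 18.7 Ω
  C: Z = 1/(jωC) = -j/(ω·C) = 0 - j199.3 Ω
Step 3 — Series combination: Z_total = R + C = 18.7 - j199.3 Ω = 200.2∠-84.6° Ω.
Step 4 — Source phasor: V = 240∠53.2° V = 143.8 + j192.2 V.
Step 5 — Ohm's law: I = V / Z_total = (143.8 + j192.2) / (18.7 - j199.3) = -0.8887 + j0.8047 A.
Step 6 — Convert to polar: |I| = 1.199 A, ∠I = 137.8°.

I = 1.199∠137.8° A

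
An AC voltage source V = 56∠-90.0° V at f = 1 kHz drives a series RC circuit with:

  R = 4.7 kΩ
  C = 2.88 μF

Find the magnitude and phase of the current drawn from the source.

Step 1 — Angular frequency: ω = 2π·f = 2π·1000 = 6283 rad/s.
Step 2 — Component impedances:
  R: Z = R = 4700 Ω
  C: Z = 1/(jωC) = -j/(ω·C) = 0 - j55.26 Ω
Step 3 — Series combination: Z_total = R + C = 4700 - j55.26 Ω = 4700∠-0.7° Ω.
Step 4 — Source phasor: V = 56∠-90.0° V = 0 - j56 V.
Step 5 — Ohm's law: I = V / Z_total = (0 - j56) / (4700 - j55.26) = 0.0001401 - j0.01191 A.
Step 6 — Convert to polar: |I| = 0.01191 A, ∠I = -89.3°.

I = 0.01191∠-89.3° A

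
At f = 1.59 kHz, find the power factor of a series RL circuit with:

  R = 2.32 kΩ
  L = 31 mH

Step 1 — Angular frequency: ω = 2π·f = 2π·1590 = 9990 rad/s.
Step 2 — Component impedances:
  R: Z = R = 2320 Ω
  L: Z = jωL = j·9990·0.031 = 0 + j309.7 Ω
Step 3 — Series combination: Z_total = R + L = 2320 + j309.7 Ω = 2341∠7.6° Ω.
Step 4 — Power factor: PF = cos(φ) = Re(Z)/|Z| = 2320/2340.6 = 0.9912.
Step 5 — Type: Im(Z) = 309.7 ⇒ lagging (phase φ = 7.6°).

PF = 0.9912 (lagging, φ = 7.6°)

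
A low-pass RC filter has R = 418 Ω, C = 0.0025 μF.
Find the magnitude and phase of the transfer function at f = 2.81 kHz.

Step 1 — Angular frequency: ω = 2π·2810 = 1.766e+04 rad/s.
Step 2 — Transfer function: H(jω) = 1/(1 + jωRC).
Step 3 — Denominator: 1 + jωRC = 1 + j·1.766e+04·418·2.5e-09 = 1 + j0.01845.
Step 4 — H = 0.9997 - j0.01844.
Step 5 — Magnitude: |H| = 0.9998 (-0.0 dB); phase: φ = -1.1°.

|H| = 0.9998 (-0.0 dB), φ = -1.1°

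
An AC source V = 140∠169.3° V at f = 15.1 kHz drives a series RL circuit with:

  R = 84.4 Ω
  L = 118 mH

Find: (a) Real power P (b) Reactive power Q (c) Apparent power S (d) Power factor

Step 1 — Angular frequency: ω = 2π·f = 2π·1.51e+04 = 9.488e+04 rad/s.
Step 2 — Component impedances:
  R: Z = R = 84.4 Ω
  L: Z = jωL = j·9.488e+04·0.118 = 0 + j1.12e+04 Ω
Step 3 — Series combination: Z_total = R + L = 84.4 + j1.12e+04 Ω = 1.12e+04∠89.6° Ω.
Step 4 — Source phasor: V = 140∠169.3° V = -137.6 + j25.99 V.
Step 5 — Current: I = V / Z = 0.002229 + j0.0123 A = 0.0125∠79.7° A.
Step 6 — Complex power: S = V·I* = 0.0132 + j1.751 VA.
Step 7 — Real power: P = Re(S) = 0.0132 W.
Step 8 — Reactive power: Q = Im(S) = 1.751 VAR.
Step 9 — Apparent power: |S| = 1.751 VA.
Step 10 — Power factor: PF = P/|S| = 0.007539 (lagging).

(a) P = 0.0132 W  (b) Q = 1.751 VAR  (c) S = 1.751 VA  (d) PF = 0.007539 (lagging)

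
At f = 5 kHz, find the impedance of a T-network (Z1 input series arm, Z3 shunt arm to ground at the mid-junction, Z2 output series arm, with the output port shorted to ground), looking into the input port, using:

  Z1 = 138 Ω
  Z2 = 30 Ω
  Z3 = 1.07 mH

Step 1 — Angular frequency: ω = 2π·f = 2π·5000 = 3.142e+04 rad/s.
Step 2 — Component impedances:
  Z1: Z = R = 138 Ω
  Z2: Z = R = 30 Ω
  Z3: Z = jωL = j·3.142e+04·0.00107 = 0 + j33.62 Ω
Step 3 — With the output port shorted to ground, the output series arm Z2 runs from the junction to ground; the shunt arm Z3 also runs from the junction to ground. They appear in parallel: Z3 || Z2 = 16.7 + j14.9 Ω.
Step 4 — Series with input arm Z1: Z_in = Z1 + (Z3 || Z2) = 154.7 + j14.9 Ω = 155.4∠5.5° Ω.

Z = 154.7 + j14.9 Ω = 155.4∠5.5° Ω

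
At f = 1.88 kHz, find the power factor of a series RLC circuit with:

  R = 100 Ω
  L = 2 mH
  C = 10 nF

Step 1 — Angular frequency: ω = 2π·f = 2π·1880 = 1.181e+04 rad/s.
Step 2 — Component impedances:
  R: Z = R = 100 Ω
  L: Z = jωL = j·1.181e+04·0.002 = 0 + j23.62 Ω
  C: Z = 1/(jωC) = -j/(ω·C) = 0 - j8466 Ω
Step 3 — Series combination: Z_total = R + L + C = 100 - j8442 Ω = 8443∠-89.3° Ω.
Step 4 — Power factor: PF = cos(φ) = Re(Z)/|Z| = 100/8443 = 0.01184.
Step 5 — Type: Im(Z) = -8442 ⇒ leading (phase φ = -89.3°).

PF = 0.01184 (leading, φ = -89.3°)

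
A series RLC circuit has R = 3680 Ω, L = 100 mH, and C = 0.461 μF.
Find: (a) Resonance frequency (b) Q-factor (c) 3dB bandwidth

Step 1 — Resonance condition Im(Z)=0 gives ω₀ = 1/√(LC).
Step 2 — ω₀ = 1/√(0.1·4.61e-07) = 4657 rad/s.
Step 3 — f₀ = ω₀/(2π) = 741.3 Hz.
Step 4 — Series Q: Q = ω₀L/R = 4657·0.1/3680 = 0.1266.
Step 5 — 3dB bandwidth: Δω = ω₀/Q = 3.68e+04 rad/s; BW = Δω/(2π) = 5857 Hz.

(a) f₀ = 741.3 Hz  (b) Q = 0.1266  (c) BW = 5857 Hz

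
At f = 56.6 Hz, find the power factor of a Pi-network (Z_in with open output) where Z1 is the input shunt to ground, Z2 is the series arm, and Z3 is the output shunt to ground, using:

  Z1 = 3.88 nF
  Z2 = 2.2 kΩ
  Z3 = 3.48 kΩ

Step 1 — Angular frequency: ω = 2π·f = 2π·56.6 = 355.6 rad/s.
Step 2 — Component impedances:
  Z1: Z = 1/(jωC) = -j/(ω·C) = 0 - j7.247e+05 Ω
  Z2: Z = R = 2200 Ω
  Z3: Z = R = 3480 Ω
Step 3 — With open output, the series arm Z2 and the output shunt Z3 appear in series to ground: Z2 + Z3 = 5680 Ω.
Step 4 — Parallel with input shunt Z1: Z_in = Z1 || (Z2 + Z3) = 5680 - j44.51 Ω = 5680∠-0.4° Ω.
Step 5 — Power factor: PF = cos(φ) = Re(Z)/|Z| = 5680/5680 = 1.
Step 6 — Type: Im(Z) = -44.51 ⇒ leading (phase φ = -0.4°).

PF = 1 (leading, φ = -0.4°)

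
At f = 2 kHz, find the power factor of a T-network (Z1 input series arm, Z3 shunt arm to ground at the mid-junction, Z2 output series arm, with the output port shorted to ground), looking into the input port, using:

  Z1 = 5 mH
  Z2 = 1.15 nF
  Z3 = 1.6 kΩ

Step 1 — Angular frequency: ω = 2π·f = 2π·2000 = 1.257e+04 rad/s.
Step 2 — Component impedances:
  Z1: Z = jωL = j·1.257e+04·0.005 = 0 + j62.83 Ω
  Z2: Z = 1/(jωC) = -j/(ω·C) = 0 - j6.92e+04 Ω
  Z3: Z = R = 1600 Ω
Step 3 — With the output port shorted to ground, the output series arm Z2 runs from the junction to ground; the shunt arm Z3 also runs from the junction to ground. They appear in parallel: Z3 || Z2 = 1599 - j36.98 Ω.
Step 4 — Series with input arm Z1: Z_in = Z1 + (Z3 || Z2) = 1599 + j25.86 Ω = 1599∠0.9° Ω.
Step 5 — Power factor: PF = cos(φ) = Re(Z)/|Z| = 1599.15/1599.35 = 0.9999.
Step 6 — Type: Im(Z) = 25.86 ⇒ lagging (phase φ = 0.9°).

PF = 0.9999 (lagging, φ = 0.9°)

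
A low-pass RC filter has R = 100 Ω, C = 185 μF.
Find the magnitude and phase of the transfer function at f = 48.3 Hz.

Step 1 — Angular frequency: ω = 2π·48.3 = 303.5 rad/s.
Step 2 — Transfer function: H(jω) = 1/(1 + jωRC).
Step 3 — Denominator: 1 + jωRC = 1 + j·303.5·100·0.000185 = 1 + j5.614.
Step 4 — H = 0.03075 - j0.1726.
Step 5 — Magnitude: |H| = 0.1754 (-15.1 dB); phase: φ = -79.9°.

|H| = 0.1754 (-15.1 dB), φ = -79.9°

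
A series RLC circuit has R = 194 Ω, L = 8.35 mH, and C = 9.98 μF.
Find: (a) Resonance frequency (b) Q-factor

Step 1 — Resonance condition Im(Z)=0 gives ω₀ = 1/√(LC).
Step 2 — ω₀ = 1/√(0.00835·9.98e-06) = 3464 rad/s.
Step 3 — f₀ = ω₀/(2π) = 551.3 Hz.
Step 4 — Series Q: Q = ω₀L/R = 3464·0.00835/194 = 0.1491.

(a) f₀ = 551.3 Hz  (b) Q = 0.1491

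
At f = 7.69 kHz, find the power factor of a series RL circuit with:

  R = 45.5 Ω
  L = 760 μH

Step 1 — Angular frequency: ω = 2π·f = 2π·7690 = 4.832e+04 rad/s.
Step 2 — Component impedances:
  R: Z = R = 45.5 Ω
  L: Z = jωL = j·4.832e+04·0.00076 = 0 + j36.72 Ω
Step 3 — Series combination: Z_total = R + L = 45.5 + j36.72 Ω = 58.47∠38.9° Ω.
Step 4 — Power factor: PF = cos(φ) = Re(Z)/|Z| = 45.5/58.47 = 0.7782.
Step 5 — Type: Im(Z) = 36.72 ⇒ lagging (phase φ = 38.9°).

PF = 0.7782 (lagging, φ = 38.9°)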